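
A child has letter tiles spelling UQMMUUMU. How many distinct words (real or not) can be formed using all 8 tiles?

UQMMUUMU has 8 letters with M appearing 3 times and U appearing 4 times.
The number of distinct arrangements is 8!/(4!·3!) = 40320/144 = 280.

280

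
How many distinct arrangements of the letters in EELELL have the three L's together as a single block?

Treat the 3 copies of L as a single block. The multiset to arrange is then {LLL, E, E, E}, 4 items in all.
That gives (4)!/(3!) = 4 arrangements.

4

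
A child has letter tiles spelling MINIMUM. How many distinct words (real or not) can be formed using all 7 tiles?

420

MINIMUM has 7 letters with I appearing twice and M appearing 3 times.
Dividing 7! = 5040 by 3!·2! = 12 for the repeated letters gives 420.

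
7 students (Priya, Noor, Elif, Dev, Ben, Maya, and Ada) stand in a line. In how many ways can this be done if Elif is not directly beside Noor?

3600

Of the 7! = 5040 arrangements, those with Elif and Noor adjacent number 2 × 6! = 1440 (treat the pair as a block with 2 internal orders).
Complementary counting: 5040 − 1440 = 3600.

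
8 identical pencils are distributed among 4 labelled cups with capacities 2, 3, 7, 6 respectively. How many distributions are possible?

73

Without the upper bounds there are C(11,3) = 165 ways to split 8 among 4 cups.
Subtract solutions that violate a single cap (substitute x_i' = x_i − (cap_i+1)): x_1 ≥ 3 gives C(8,3) = 56; x_2 ≥ 4 gives C(7,3) = 35; x_3 ≥ 8 gives C(3,3) = 1; x_4 ≥ 7 gives C(4,3) = 4. Together 96.
Add back pairs where two caps are both exceeded: 4 + 0 + 0 + 0 + 0 + 0 = 4.
By inclusion–exclusion the count is 165 − 96 + 4 = 73.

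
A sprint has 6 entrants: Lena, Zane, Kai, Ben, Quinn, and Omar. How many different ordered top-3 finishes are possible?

120

This is an ordered selection of 3 from 6: P(6,3).
That gives 6 × 5 × 4 = 120.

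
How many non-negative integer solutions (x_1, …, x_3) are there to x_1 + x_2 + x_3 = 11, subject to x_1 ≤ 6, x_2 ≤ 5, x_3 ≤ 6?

27

By stars and bars, unrestricted non-negative solutions to x_1+…+x_3 = 11 number C(11+2,2) = 78.
Subtract solutions that violate a single cap (substitute x_i' = x_i − (cap_i+1)): x_1 ≥ 7 gives C(6,2) = 15; x_2 ≥ 6 gives C(7,2) = 21; x_3 ≥ 7 gives C(6,2) = 15. Together 51.
No two caps can be exceeded simultaneously, so the pair terms are all 0.
By inclusion–exclusion the count is 78 − 51 + 0 = 27.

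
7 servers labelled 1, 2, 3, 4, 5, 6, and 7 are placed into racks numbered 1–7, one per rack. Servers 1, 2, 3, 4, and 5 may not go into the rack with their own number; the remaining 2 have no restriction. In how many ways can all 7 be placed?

2428

Let Aᵢ (for 1 ≤ i ≤ 5) be the placements that put server i in its forbidden rack. Any j of these fix j positions, leaving (7−j)! ways to fill the rest, and there are C(5,j) ways to pick which j.
By inclusion–exclusion, the number of valid placements is Σ_{j=0}^{5} (−1)^j C(5,j)·(7−j)!.
Computing: 5040 − 3600 + 1200 − 240 + 30 − 2 = 2428.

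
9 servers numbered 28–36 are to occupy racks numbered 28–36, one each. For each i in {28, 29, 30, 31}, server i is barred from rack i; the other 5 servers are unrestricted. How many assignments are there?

Let Aᵢ (for 28 ≤ i ≤ 31) be the placements that put server i in its forbidden rack. Any j of these fix j positions, leaving (9−j)! ways to fill the rest, and there are C(4,j) ways to pick which j.
By inclusion–exclusion, the number of valid placements is Σ_{j=0}^{4} (−1)^j C(4,j)·(9−j)!.
Computing: 362880 − 161280 + 30240 − 2880 + 120 = 229080.

229080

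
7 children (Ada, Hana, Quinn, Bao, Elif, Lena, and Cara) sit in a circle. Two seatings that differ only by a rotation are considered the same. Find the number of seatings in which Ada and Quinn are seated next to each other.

240

Treat {Ada, Quinn} as one unit (2 internal orders) and seat the resulting 6 units around the table: (5)! circular arrangements.
So 2 × (5)! = 2 × 120 = 240.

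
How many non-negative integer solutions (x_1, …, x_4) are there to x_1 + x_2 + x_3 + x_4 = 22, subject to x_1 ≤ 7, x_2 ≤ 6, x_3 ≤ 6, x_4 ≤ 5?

Ignoring the caps, the number of non-negative solutions to x_1+…+x_4 = 22 is C(25,3) = 2300.
Subtract solutions that violate a single cap (substitute x_i' = x_i − (cap_i+1)): x_1 ≥ 8 gives C(17,3) = 680; x_2 ≥ 7 gives C(18,3) = 816; x_3 ≥ 7 gives C(18,3) = 816; x_4 ≥ 6 gives C(19,3) = 969. Together 3281.
Add back pairs where two caps are both exceeded: 120 + 120 + 165 + 165 + 220 + 220 = 1010.
Subtract triples: 1 + 4 + 4 + 10 = 19.
By inclusion–exclusion the count is 2300 − 3281 + 1010 − 19 = 10.

10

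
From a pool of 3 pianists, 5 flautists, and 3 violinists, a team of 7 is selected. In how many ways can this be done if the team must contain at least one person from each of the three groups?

314

Unrestricted: C(11,7) = 330 ways to pick any 7 of the 11.
Subtract selections that omit an entire group: no pianists → C(8,7) = 8; no flautists → C(6,7) = 0; no violinists → C(8,7) = 8.
Add back selections omitting two groups (i.e. drawn from a single group): C(3,7) + C(5,7) + C(3,7) = 0.
By inclusion–exclusion: 330 − 16 + 0 = 314.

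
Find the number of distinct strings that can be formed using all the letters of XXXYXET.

The 7 letters of XXXYXET have repeats: X appearing 4 times.
So there are 7! / (4!) = 210 distinguishable arrangements.

210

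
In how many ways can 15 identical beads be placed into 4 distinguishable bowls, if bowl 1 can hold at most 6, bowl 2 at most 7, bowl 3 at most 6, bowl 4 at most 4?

136

Ignoring the caps, the number of non-negative solutions to x_1+…+x_4 = 15 is C(18,3) = 816.
Subtract solutions that violate a single cap (substitute x_i' = x_i − (cap_i+1)): x_1 ≥ 7 gives C(11,3) = 165; x_2 ≥ 8 gives C(10,3) = 120; x_3 ≥ 7 gives C(11,3) = 165; x_4 ≥ 5 gives C(13,3) = 286. Together 736.
Add back pairs where two caps are both exceeded: 1 + 4 + 20 + 1 + 10 + 20 = 56.
By inclusion–exclusion the count is 816 − 736 + 56 = 136.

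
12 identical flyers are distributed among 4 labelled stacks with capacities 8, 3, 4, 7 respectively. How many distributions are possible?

136

Without the upper bounds there are C(15,3) = 455 ways to split 12 among 4 stacks.
Subtract solutions that violate a single cap (substitute x_i' = x_i − (cap_i+1)): x_1 ≥ 9 gives C(6,3) = 20; x_2 ≥ 4 gives C(11,3) = 165; x_3 ≥ 5 gives C(10,3) = 120; x_4 ≥ 8 gives C(7,3) = 35. Together 340.
Add back pairs where two caps are both exceeded: 0 + 0 + 0 + 20 + 1 + 0 = 21.
By inclusion–exclusion the count is 455 − 340 + 21 = 136.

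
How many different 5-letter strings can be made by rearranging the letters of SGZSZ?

Letter multiplicities in SGZSZ: G×1, S×2, Z×2.
Dividing 5! = 120 by 2!·2! = 4 for the repeated letters gives 30.

30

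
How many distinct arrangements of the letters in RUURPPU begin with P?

With the first slot taken by P, it remains to arrange the other 6 letters (RUURPU).
Those 6 letters have R appearing twice and U appearing 3 times, giving (6)!/(3!·2!) = 60.

60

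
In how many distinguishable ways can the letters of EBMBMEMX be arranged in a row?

1680

The 8 letters of EBMBMEMX have repeats: B appearing twice, E appearing twice, and M appearing 3 times.
The number of distinct arrangements is 8!/(3!·2!·2!) = 40320/24 = 1680.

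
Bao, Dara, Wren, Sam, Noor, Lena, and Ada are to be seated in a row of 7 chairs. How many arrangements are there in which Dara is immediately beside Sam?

1440

Treat {Dara, Sam} as a single unit. There are 6 units to order, and the pair itself can be ordered 2 ways.
That gives 2 × 6! = 2 × 720 = 1440.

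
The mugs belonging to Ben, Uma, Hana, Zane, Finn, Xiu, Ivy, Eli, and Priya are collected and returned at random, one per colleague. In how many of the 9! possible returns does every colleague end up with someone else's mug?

Count assignments avoiding every fixed point. For any j of the 9 colleagues fixed to their own mug, the other 9−j can be arranged in (9−j)! ways.
By inclusion–exclusion this is Σ_{j=0}^{9} (−1)^j C(9,j)·(9−j)!.
Computing: 362880 − 362880 + 181440 − 60480 + 15120 − 3024 + 504 − 72 + 9 − 1 = 133496.

133496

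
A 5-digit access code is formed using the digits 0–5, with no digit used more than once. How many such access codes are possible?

With no repetition, fill the 5 digits in order: 6 choices, then 5, down to 2.
That product is 6 × 5 × 4 × 3 × 2 = 720.

720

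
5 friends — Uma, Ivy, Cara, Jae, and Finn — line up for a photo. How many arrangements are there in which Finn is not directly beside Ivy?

Of the 5! = 120 arrangements, those with Finn and Ivy adjacent number 2 × 4! = 48 (treat the pair as a block with 2 internal orders).
So 120 − 48 = 72 arrangements keep them apart.

72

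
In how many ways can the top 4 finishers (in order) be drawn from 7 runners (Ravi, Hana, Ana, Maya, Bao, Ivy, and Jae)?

This is an ordered selection of 4 from 7: P(7,4).
That gives 7 × 6 × 5 × 4 = 840.

840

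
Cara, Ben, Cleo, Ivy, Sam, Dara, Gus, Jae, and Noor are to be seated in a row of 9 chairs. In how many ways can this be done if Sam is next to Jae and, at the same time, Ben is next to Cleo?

20160

Treat {Sam,Jae} as one block (2 orders) and {Ben,Cleo} as another (2 orders).
That leaves 7 units to arrange: 2 × 2 × 7! = 4 × 5040 = 20160.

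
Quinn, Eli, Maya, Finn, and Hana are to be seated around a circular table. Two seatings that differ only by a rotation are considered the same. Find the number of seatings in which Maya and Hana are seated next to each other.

Glue Maya and Hana into a block (2 internal orders). Seating 4 units around a circle gives (3)! arrangements.
So 2 × (3)! = 2 × 6 = 12.

12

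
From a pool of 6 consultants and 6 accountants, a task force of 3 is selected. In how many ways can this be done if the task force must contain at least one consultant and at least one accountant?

180

With no constraint there are C(12,3) = 220 possible selections.
Selections missing a whole group: no consultants → C(6,3) = 20; no accountants → C(6,3) = 20.
Both groups omitted at once is impossible, so 220 − 40 = 180.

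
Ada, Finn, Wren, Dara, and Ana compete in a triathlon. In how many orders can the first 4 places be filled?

120

This is an ordered selection of 4 from 5: P(5,4).
That gives 5 × 4 × 3 × 2 = 120.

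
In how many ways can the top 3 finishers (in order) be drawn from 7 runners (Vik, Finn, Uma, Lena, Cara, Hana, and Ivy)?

There are 7 choices for 1st place, 6 for 2nd, and 5 for 3rd.
That gives 7 × 6 × 5 = 210.

210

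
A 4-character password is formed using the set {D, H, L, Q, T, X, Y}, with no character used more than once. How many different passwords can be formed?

840

Choose and order 4 of the 7 symbols: the first character has 7 options, the next 6, then 5, 4.
That product is 7 × 6 × 5 × 4 = 840.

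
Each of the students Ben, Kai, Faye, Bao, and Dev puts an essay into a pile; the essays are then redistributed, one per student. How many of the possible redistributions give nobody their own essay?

Let Aᵢ be the assignments in which student i gets their own essay. We want the size of the complement of A₁∪…∪A_5.
By inclusion–exclusion this is Σ_{j=0}^{5} (−1)^j C(5,j)·(5−j)!.
Computing: 120 − 120 + 60 − 20 + 5 − 1 = 44.

44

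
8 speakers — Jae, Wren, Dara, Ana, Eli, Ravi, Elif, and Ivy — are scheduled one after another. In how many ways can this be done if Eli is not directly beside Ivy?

Of the 8! = 40320 arrangements, those with Eli and Ivy adjacent number 2 × 7! = 10080 (treat the pair as a block with 2 internal orders).
So 40320 − 10080 = 30240 arrangements keep them apart.

30240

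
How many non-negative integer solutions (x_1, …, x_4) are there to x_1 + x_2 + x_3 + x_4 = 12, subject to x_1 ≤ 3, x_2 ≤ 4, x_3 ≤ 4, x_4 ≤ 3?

By stars and bars, unrestricted non-negative solutions to x_1+…+x_4 = 12 number C(12+3,3) = 455.
Subtract solutions that violate a single cap (substitute x_i' = x_i − (cap_i+1)): x_1 ≥ 4 gives C(11,3) = 165; x_2 ≥ 5 gives C(10,3) = 120; x_3 ≥ 5 gives C(10,3) = 120; x_4 ≥ 4 gives C(11,3) = 165. Together 570.
Add back pairs where two caps are both exceeded: 20 + 20 + 35 + 10 + 20 + 20 = 125.
By inclusion–exclusion the count is 455 − 570 + 125 = 10.

10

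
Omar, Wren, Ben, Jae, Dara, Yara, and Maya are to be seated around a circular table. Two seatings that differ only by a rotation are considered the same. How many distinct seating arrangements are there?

Around a circle, 7 distinct people have 7!/7 = (6)! = 720 rotationally distinct seatings.

720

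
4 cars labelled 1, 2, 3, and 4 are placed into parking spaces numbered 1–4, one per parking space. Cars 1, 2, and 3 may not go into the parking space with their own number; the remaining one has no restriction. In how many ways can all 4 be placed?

11

Let Aᵢ (for i ∈ {1, 2, 3}) be the placements that put car i in its forbidden parking space. Any j of these fix j positions, leaving (4−j)! ways to fill the rest, and there are C(3,j) ways to pick which j.
By inclusion–exclusion, the number of valid placements is Σ_{j=0}^{3} (−1)^j C(3,j)·(4−j)!.
Computing: 24 − 18 + 6 − 1 = 11.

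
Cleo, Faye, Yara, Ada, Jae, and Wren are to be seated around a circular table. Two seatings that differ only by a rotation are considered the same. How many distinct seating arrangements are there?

Fix one person's seat to break rotational symmetry; the remaining 5 people can be arranged in (5)! = 120 ways.

120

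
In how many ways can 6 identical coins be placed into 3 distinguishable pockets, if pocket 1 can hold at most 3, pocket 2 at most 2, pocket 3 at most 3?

6

Without the upper bounds there are C(8,2) = 28 ways to split 6 among 3 pockets.
Subtract solutions that violate a single cap (substitute x_i' = x_i − (cap_i+1)): x_1 ≥ 4 gives C(4,2) = 6; x_2 ≥ 3 gives C(5,2) = 10; x_3 ≥ 4 gives C(4,2) = 6. Together 22.
No two caps can be exceeded simultaneously, so the pair terms are all 0.
By inclusion–exclusion the count is 28 − 22 + 0 = 6.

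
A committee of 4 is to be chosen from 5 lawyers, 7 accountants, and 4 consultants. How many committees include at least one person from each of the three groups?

910

Total 4-person selections from all 16: C(16,4) = 1820.
Selections missing a whole group: no lawyers → C(11,4) = 330; no accountants → C(9,4) = 126; no consultants → C(12,4) = 495.
Add back selections omitting two groups (i.e. drawn from a single group): C(5,4) + C(7,4) + C(4,4) = 41.
By inclusion–exclusion: 1820 − 951 + 41 = 910.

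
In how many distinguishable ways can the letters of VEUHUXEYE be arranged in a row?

Letter multiplicities in VEUHUXEYE: E×3, H×1, U×2, V×1, X×1, Y×1.
So there are 9! / (3!·2!) = 30240 distinguishable arrangements.

30240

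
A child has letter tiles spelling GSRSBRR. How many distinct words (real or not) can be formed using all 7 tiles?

420

The 7 letters of GSRSBRR have repeats: R appearing 3 times and S appearing twice.
Dividing 7! = 5040 by 3!·2! = 12 for the repeated letters gives 420.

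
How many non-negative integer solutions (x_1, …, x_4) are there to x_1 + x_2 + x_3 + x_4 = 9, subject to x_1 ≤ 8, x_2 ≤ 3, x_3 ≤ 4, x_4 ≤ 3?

Ignoring the caps, the number of non-negative solutions to x_1+…+x_4 = 9 is C(12,3) = 220.
Subtract solutions that violate a single cap (substitute x_i' = x_i − (cap_i+1)): x_1 ≥ 9 gives C(3,3) = 1; x_2 ≥ 4 gives C(8,3) = 56; x_3 ≥ 5 gives C(7,3) = 35; x_4 ≥ 4 gives C(8,3) = 56. Together 148.
Add back pairs where two caps are both exceeded: 0 + 0 + 0 + 1 + 4 + 1 = 6.
By inclusion–exclusion the count is 220 − 148 + 6 = 78.

78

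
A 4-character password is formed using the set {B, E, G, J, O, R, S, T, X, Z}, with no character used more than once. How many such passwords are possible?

With no repetition, fill the 4 characters in order: 10 choices, then 9, down to 7.
That product is 10 × 9 × 8 × 7 = 5040.

5040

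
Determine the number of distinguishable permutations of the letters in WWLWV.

WWLWV has 5 letters with W appearing 3 times.
The number of distinct arrangements is 5!/(3!) = 120/6 = 20.

20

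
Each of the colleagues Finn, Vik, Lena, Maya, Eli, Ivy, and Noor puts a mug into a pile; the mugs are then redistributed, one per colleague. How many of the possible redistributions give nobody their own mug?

1854

Count assignments avoiding every fixed point. For any j of the 7 colleagues fixed to their own mug, the other 7−j can be arranged in (7−j)! ways.
By inclusion–exclusion this is Σ_{j=0}^{7} (−1)^j C(7,j)·(7−j)!.
Computing: 5040 − 5040 + 2520 − 840 + 210 − 42 + 7 − 1 = 1854.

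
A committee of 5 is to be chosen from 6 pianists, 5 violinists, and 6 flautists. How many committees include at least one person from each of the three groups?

Unrestricted: C(17,5) = 6188 ways to pick any 5 of the 17.
Selections missing a whole group: no pianists → C(11,5) = 462; no violinists → C(12,5) = 792; no flautists → C(11,5) = 462.
Add back selections omitting two groups (i.e. drawn from a single group): C(6,5) + C(5,5) + C(6,5) = 13.
By inclusion–exclusion: 6188 − 1716 + 13 = 4485.

4485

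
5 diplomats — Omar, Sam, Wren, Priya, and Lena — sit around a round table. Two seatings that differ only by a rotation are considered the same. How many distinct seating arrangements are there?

24

Around a circle, 5 distinct people have 5!/5 = (4)! = 24 rotationally distinct seatings.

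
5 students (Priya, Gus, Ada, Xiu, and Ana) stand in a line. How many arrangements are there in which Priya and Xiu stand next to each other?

Place the 3 others and the Priya-Xiu pair as 4 objects in a line; the pair has 2 internal arrangements.
So the count is 2·(4)! = 48.

48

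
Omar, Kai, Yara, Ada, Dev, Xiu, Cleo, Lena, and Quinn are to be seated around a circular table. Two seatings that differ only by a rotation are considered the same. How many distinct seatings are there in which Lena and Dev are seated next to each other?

Treat {Lena, Dev} as one unit (2 internal orders) and seat the resulting 8 units around the table: (7)! circular arrangements.
So 2 × (7)! = 2 × 5040 = 10080.

10080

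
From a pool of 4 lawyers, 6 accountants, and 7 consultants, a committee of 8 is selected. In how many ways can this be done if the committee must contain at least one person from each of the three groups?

22813

With no constraint there are C(17,8) = 24310 possible selections.
Selections missing a whole group: no lawyers → C(13,8) = 1287; no accountants → C(11,8) = 165; no consultants → C(10,8) = 45.
Add back selections omitting two groups (i.e. drawn from a single group): C(4,8) + C(6,8) + C(7,8) = 0.
By inclusion–exclusion: 24310 − 1497 + 0 = 22813.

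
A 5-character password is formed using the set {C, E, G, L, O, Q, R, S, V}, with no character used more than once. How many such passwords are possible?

15120

This is a permutation of 5 out of 9: P(9,5) = 9!/4!.
9 × 8 × 7 × 6 × 5 = 15120.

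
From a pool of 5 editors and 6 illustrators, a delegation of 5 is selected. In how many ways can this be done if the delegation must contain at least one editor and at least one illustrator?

455

Unrestricted: C(11,5) = 462 ways to pick any 5 of the 11.
Selections missing a whole group: no editors → C(6,5) = 6; no illustrators → C(5,5) = 1.
Both groups omitted at once is impossible, so 462 − 7 = 455.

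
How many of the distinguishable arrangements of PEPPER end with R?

10

With the last slot taken by R, it remains to arrange the other 5 letters (PEPPE).
Those 5 letters have E appearing twice and P appearing 3 times, giving (5)!/(3!·2!) = 10.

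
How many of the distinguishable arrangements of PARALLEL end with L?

Fix L in the last position and arrange the remaining 7 letters.
Those 7 letters have A appearing twice and L appearing twice, giving (7)!/(2!·2!) = 1260.

1260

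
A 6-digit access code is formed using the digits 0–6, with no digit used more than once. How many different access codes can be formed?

With no repetition, fill the 6 digits in order: 7 choices, then 6, down to 2.
That product is 7 × 6 × 5 × 4 × 3 × 2 = 5040.

5040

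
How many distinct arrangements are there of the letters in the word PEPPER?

60

PEPPER has 6 letters with E appearing twice and P appearing 3 times.
So there are 6! / (3!·2!) = 60 distinguishable arrangements.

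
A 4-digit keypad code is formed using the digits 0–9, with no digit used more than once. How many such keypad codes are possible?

With no repetition, fill the 4 digits in order: 10 choices, then 9, down to 7.
That product is 10 × 9 × 8 × 7 = 5040.

5040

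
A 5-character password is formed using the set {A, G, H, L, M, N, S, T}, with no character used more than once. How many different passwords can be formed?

With no repetition, fill the 5 characters in order: 8 choices, then 7, down to 4.
That product is 8 × 7 × 6 × 5 × 4 = 6720.

6720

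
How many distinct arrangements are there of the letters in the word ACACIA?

Letter multiplicities in ACACIA: A×3, C×2, I×1.
Dividing 6! = 720 by 3!·2! = 12 for the repeated letters gives 60.

60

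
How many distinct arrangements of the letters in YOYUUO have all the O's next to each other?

Treat the 2 copies of O as a single block. The multiset to arrange is then {OO, U, U, Y, Y}, 5 items in all.
That gives (5)!/(2!·2!) = 30 arrangements.

30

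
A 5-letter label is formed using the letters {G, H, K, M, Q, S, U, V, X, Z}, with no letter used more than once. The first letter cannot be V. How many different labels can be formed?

The first letter has 10−1 = 9 choices (anything except V).
The remaining 4 letters are filled from the other 9 symbols without repetition: 9 × 8 × 7 × 6 = 3024.
Total: 9 × 3024 = 27216.

27216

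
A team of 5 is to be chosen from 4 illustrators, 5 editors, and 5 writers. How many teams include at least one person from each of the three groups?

1500

Unrestricted: C(14,5) = 2002 ways to pick any 5 of the 14.
Subtract selections that omit an entire group: no illustrators → C(10,5) = 252; no editors → C(9,5) = 126; no writers → C(9,5) = 126.
Add back selections omitting two groups (i.e. drawn from a single group): C(4,5) + C(5,5) + C(5,5) = 2.
By inclusion–exclusion: 2002 − 504 + 2 = 1500.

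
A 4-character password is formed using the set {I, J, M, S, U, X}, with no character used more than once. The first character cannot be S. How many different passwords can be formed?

300

The first character has 6−1 = 5 choices (anything except S).
The remaining 3 characters are filled from the other 5 symbols without repetition: 5 × 4 × 3 = 60.
Total: 5 × 60 = 300.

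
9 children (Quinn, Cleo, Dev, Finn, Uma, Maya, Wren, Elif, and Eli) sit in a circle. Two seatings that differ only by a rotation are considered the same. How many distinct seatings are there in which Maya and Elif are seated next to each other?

Treat {Maya, Elif} as one unit (2 internal orders) and seat the resulting 8 units around the table: (7)! circular arrangements.
So 2 × (7)! = 2 × 5040 = 10080.

10080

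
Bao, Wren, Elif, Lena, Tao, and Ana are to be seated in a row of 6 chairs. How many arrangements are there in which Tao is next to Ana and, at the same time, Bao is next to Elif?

96

Treat {Tao,Ana} as one block (2 orders) and {Bao,Elif} as another (2 orders).
That leaves 4 units to arrange: 2 × 2 × 4! = 4 × 24 = 96.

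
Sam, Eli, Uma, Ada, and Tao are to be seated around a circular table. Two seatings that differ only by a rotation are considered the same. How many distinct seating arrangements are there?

24

Fix one person's seat to break rotational symmetry; the remaining 4 people can be arranged in (4)! = 24 ways.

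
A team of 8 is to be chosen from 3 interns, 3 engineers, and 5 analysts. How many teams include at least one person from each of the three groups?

163

With no constraint there are C(11,8) = 165 possible selections.
Subtract selections that omit an entire group: no interns → C(8,8) = 1; no engineers → C(8,8) = 1; no analysts → C(6,8) = 0.
Add back selections omitting two groups (i.e. drawn from a single group): C(3,8) + C(3,8) + C(5,8) = 0.
By inclusion–exclusion: 165 − 2 + 0 = 163.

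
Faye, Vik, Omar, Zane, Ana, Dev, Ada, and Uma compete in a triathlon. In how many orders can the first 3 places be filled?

336

There are 8 choices for 1st place, 7 for 2nd, and 6 for 3rd.
That gives 8 × 7 × 6 = 336.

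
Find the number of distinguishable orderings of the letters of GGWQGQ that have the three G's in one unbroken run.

Treat the 3 copies of G as a single block. The multiset to arrange is then {GGG, Q, Q, W}, 4 items in all.
That gives (4)!/(2!) = 12 arrangements.

12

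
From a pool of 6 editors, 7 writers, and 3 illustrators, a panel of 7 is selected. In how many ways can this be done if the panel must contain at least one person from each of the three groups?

9569

Unrestricted: C(16,7) = 11440 ways to pick any 7 of the 16.
Selections missing a whole group: no editors → C(10,7) = 120; no writers → C(9,7) = 36; no illustrators → C(13,7) = 1716.
Add back selections omitting two groups (i.e. drawn from a single group): C(6,7) + C(7,7) + C(3,7) = 1.
By inclusion–exclusion: 11440 − 1872 + 1 = 9569.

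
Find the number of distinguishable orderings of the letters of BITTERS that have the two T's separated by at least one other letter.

1800

Total arrangements of BITTERS: 7!/(2!) = 2520.
If the two T's are adjacent, glue them into one block, leaving 6 items to arrange: (6)! = 720 ways.
Subtracting, 2520 − 720 = 1800 arrangements keep the T's apart.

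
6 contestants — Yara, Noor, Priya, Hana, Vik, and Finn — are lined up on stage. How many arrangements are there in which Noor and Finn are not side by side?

There are 6! = 720 arrangements in all. If Noor and Finn are adjacent, merging them into one block gives 2·(5)! = 240 arrangements.
Complementary counting: 720 − 240 = 480.

480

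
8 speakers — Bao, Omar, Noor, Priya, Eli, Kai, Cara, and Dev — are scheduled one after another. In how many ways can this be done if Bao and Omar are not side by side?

There are 8! = 40320 arrangements in all. If Bao and Omar are adjacent, merging them into one block gives 2·(7)! = 10080 arrangements.
Complementary counting: 40320 − 10080 = 30240.

30240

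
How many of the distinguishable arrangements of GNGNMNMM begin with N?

Fix N in the first position and arrange the remaining 7 letters.
Those 7 letters have G appearing twice, M appearing 3 times, and N appearing twice, giving (7)!/(3!·2!·2!) = 210.

210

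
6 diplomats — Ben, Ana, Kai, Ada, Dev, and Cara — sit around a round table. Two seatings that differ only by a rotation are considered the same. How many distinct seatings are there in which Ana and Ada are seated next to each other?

48

Treat {Ana, Ada} as one unit (2 internal orders) and seat the resulting 5 units around the table: (4)! circular arrangements.
So 2 × (4)! = 2 × 24 = 48.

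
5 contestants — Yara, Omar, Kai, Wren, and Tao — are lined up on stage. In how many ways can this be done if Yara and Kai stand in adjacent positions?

Treat {Yara, Kai} as a single unit. There are 4 units to order, and the pair itself can be ordered 2 ways.
So the count is 2·(4)! = 48.

48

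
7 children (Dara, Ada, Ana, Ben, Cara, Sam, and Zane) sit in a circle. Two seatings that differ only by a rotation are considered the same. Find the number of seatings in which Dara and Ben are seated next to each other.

240

Treat {Dara, Ben} as one unit (2 internal orders) and seat the resulting 6 units around the table: (5)! circular arrangements.
So 2 × (5)! = 2 × 120 = 240.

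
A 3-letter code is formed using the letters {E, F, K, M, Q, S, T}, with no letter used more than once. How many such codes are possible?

This is a permutation of 3 out of 7: P(7,3) = 7!/4!.
That product is 7 × 6 × 5 = 210.

210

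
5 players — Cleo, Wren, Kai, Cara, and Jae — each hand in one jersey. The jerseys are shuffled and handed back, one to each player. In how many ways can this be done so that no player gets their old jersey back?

This is the derangement count D_5: permutations of 5 items with no fixed point.
By inclusion–exclusion this is Σ_{j=0}^{5} (−1)^j C(5,j)·(5−j)!.
Computing: 120 − 120 + 60 − 20 + 5 − 1 = 44.

44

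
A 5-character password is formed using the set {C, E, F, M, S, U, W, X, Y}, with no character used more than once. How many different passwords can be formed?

With no repetition, fill the 5 characters in order: 9 choices, then 8, down to 5.
9 × 8 × 7 × 6 × 5 = 15120.

15120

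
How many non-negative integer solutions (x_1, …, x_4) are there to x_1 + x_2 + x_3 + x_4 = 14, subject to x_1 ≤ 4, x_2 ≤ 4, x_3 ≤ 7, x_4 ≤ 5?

By stars and bars, unrestricted non-negative solutions to x_1+…+x_4 = 14 number C(14+3,3) = 680.
Subtract solutions that violate a single cap (substitute x_i' = x_i − (cap_i+1)): x_1 ≥ 5 gives C(12,3) = 220; x_2 ≥ 5 gives C(12,3) = 220; x_3 ≥ 8 gives C(9,3) = 84; x_4 ≥ 6 gives C(11,3) = 165. Together 689.
Add back pairs where two caps are both exceeded: 35 + 4 + 20 + 4 + 20 + 1 = 84.
By inclusion–exclusion the count is 680 − 689 + 84 = 75.

75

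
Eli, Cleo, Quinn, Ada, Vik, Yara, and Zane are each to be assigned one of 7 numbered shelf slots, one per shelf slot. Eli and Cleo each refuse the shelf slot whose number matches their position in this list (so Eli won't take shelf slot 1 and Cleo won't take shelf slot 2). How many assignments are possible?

3720

Let Aᵢ (for i ∈ {1, 2}) be the placements that put person i in their forbidden shelf slot. Any j of these fix j positions, leaving (7−j)! ways to fill the rest, and there are C(2,j) ways to pick which j.
By inclusion–exclusion, the number of valid placements is Σ_{j=0}^{2} (−1)^j C(2,j)·(7−j)!.
Computing: 5040 − 1440 + 120 = 3720.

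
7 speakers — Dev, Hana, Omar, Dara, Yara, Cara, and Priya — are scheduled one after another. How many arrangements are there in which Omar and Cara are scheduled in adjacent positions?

1440

Treat {Omar, Cara} as a single unit. There are 6 units to order, and the pair itself can be ordered 2 ways.
That gives 2 × 6! = 2 × 720 = 1440.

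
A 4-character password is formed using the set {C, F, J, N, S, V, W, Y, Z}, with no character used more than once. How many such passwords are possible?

3024

With no repetition, fill the 4 characters in order: 9 choices, then 8, down to 6.
That product is 9 × 8 × 7 × 6 = 3024.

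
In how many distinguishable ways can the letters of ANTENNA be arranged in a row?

Letter multiplicities in ANTENNA: A×2, E×1, N×3, T×1.
Dividing 7! = 5040 by 3!·2! = 12 for the repeated letters gives 420.

420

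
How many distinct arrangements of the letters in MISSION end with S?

With the last slot taken by S, it remains to arrange the other 6 letters (MISION).
Those 6 letters have I appearing twice, giving (6)!/(2!) = 360.

360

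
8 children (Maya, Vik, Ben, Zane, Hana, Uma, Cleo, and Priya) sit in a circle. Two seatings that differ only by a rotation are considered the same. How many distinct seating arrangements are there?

5040

Around a circle, 8 distinct people have 8!/8 = (7)! = 5040 rotationally distinct seatings.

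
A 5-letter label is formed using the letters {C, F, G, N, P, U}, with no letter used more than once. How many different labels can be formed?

720

With no repetition, fill the 5 letters in order: 6 choices, then 5, down to 2.
6 × 5 × 4 × 3 × 2 = 720.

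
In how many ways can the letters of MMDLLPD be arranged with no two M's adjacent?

450

There are 7!/(2!·2!·2!) = 630 arrangements of MMDLLPD in total.
If the two M's are adjacent, glue them into one block, leaving 6 items to arrange: (6)!/(2!·2!) = 180 ways.
Subtracting, 630 − 180 = 450 arrangements keep the M's apart.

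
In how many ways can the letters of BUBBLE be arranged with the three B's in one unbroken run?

Treat the 3 copies of B as a single block. The multiset to arrange is then {BBB, E, L, U}, 4 items in all.
All 4 items are distinct, so there are (4)! = 24 arrangements.

24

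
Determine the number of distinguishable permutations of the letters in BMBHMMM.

BMBHMMM has 7 letters with B appearing twice and M appearing 4 times.
So there are 7! / (4!·2!) = 105 distinguishable arrangements.

105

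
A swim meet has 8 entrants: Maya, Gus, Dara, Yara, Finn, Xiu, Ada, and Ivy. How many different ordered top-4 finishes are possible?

1680

This is an ordered selection of 4 from 8: P(8,4).
That gives 8 × 7 × 6 × 5 = 1680.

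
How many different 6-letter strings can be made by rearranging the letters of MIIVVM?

90

The 6 letters of MIIVVM have repeats: I appearing twice, M appearing twice, and V appearing twice.
Dividing 6! = 720 by 2!·2!·2! = 8 for the repeated letters gives 90.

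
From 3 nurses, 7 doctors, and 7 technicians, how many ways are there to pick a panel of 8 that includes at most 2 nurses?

Split by how many nurses are chosen (0 through 2).
Sum: C(3,0)·C(14,8) + C(3,1)·C(14,7) + C(3,2)·C(14,6) = 3003 + 10296 + 9009 = 22308.

22308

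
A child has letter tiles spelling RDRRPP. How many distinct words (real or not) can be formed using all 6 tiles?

RDRRPP has 6 letters with P appearing twice and R appearing 3 times.
The number of distinct arrangements is 6!/(3!·2!) = 720/12 = 60.

60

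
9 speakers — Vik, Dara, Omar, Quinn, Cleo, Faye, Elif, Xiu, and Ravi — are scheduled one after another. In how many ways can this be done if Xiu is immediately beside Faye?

Treat {Xiu, Faye} as a single unit. There are 8 units to order, and the pair itself can be ordered 2 ways.
So the count is 2·(8)! = 80640.

80640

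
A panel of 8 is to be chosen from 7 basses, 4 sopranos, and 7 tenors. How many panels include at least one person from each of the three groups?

40425

With no constraint there are C(18,8) = 43758 possible selections.
Selections missing a whole group: no basses → C(11,8) = 165; no sopranos → C(14,8) = 3003; no tenors → C(11,8) = 165.
Add back selections omitting two groups (i.e. drawn from a single group): C(7,8) + C(4,8) + C(7,8) = 0.
By inclusion–exclusion: 43758 − 3333 + 0 = 40425.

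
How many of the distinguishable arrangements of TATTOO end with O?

20

With the last slot taken by O, it remains to arrange the other 5 letters (TATTO).
Those 5 letters have T appearing 3 times, giving (5)!/(3!) = 20.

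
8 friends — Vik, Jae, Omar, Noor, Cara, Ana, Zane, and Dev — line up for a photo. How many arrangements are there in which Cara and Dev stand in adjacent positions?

Glue Cara and Dev into one block (2 internal orders), leaving 7 units to arrange in a row.
That gives 2 × 7! = 2 × 5040 = 10080.

10080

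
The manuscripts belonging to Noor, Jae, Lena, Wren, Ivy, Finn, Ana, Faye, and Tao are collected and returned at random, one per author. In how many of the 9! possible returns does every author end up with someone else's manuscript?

133496

This is the derangement count D_9: permutations of 9 items with no fixed point.
By inclusion–exclusion this is Σ_{j=0}^{9} (−1)^j C(9,j)·(9−j)!.
Computing: 362880 − 362880 + 181440 − 60480 + 15120 − 3024 + 504 − 72 + 9 − 1 = 133496.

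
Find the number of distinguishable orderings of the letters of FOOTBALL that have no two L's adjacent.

There are 8!/(2!·2!) = 10080 arrangements of FOOTBALL in total.
If the two L's are adjacent, glue them into one block, leaving 7 items to arrange: (7)!/(2!) = 2520 ways.
Subtracting, 10080 − 2520 = 7560 arrangements keep the L's apart.

7560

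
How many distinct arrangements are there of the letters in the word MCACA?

MCACA has 5 letters with A appearing twice and C appearing twice.
So there are 5! / (2!·2!) = 30 distinguishable arrangements.

30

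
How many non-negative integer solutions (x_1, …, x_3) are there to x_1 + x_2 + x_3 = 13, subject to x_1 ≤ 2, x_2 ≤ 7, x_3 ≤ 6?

6

Ignoring the caps, the number of non-negative solutions to x_1+…+x_3 = 13 is C(15,2) = 105.
Subtract solutions that violate a single cap (substitute x_i' = x_i − (cap_i+1)): x_1 ≥ 3 gives C(12,2) = 66; x_2 ≥ 8 gives C(7,2) = 21; x_3 ≥ 7 gives C(8,2) = 28. Together 115.
Add back pairs where two caps are both exceeded: 6 + 10 + 0 = 16.
By inclusion–exclusion the count is 105 − 115 + 16 = 6.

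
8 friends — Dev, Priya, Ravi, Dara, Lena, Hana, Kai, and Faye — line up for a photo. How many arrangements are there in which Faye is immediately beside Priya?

10080

Treat {Faye, Priya} as a single unit. There are 7 units to order, and the pair itself can be ordered 2 ways.
So the count is 2·(7)! = 10080.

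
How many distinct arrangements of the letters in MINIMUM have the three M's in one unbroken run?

60

Treat the 3 copies of M as a single block. The multiset to arrange is then {MMM, I, I, N, U}, 5 items in all.
That gives (5)!/(2!) = 60 arrangements.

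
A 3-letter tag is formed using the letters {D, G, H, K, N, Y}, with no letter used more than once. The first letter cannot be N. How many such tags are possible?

100

The first letter has 6−1 = 5 choices (anything except N).
The remaining 2 letters are filled from the other 5 symbols without repetition: 5 × 4 = 20.
Total: 5 × 20 = 100.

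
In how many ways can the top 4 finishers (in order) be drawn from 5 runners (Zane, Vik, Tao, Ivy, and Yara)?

120

This is an ordered selection of 4 from 5: P(5,4).
That gives 5 × 4 × 3 × 2 = 120.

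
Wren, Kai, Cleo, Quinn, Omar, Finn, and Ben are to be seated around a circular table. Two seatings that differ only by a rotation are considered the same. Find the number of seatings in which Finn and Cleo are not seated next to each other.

All circular seatings of 7 people number (6)! = 720.
Those with Finn next to Cleo: fuse the pair into one unit and seat 6 units around a circle — 2·(5)! = 240.
Subtracting, 720 − 240 = 480.

480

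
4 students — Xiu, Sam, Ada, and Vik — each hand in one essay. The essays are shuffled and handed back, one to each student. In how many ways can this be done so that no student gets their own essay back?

9

Count assignments avoiding every fixed point. For any j of the 4 students fixed to their own essay, the other 4−j can be arranged in (4−j)! ways.
By inclusion–exclusion this is Σ_{j=0}^{4} (−1)^j C(4,j)·(4−j)!.
Computing: 24 − 24 + 12 − 4 + 1 = 9.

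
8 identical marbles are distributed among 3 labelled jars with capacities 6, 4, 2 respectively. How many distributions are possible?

12

Ignoring the caps, the number of non-negative solutions to x_1+…+x_3 = 8 is C(10,2) = 45.
Subtract solutions that violate a single cap (substitute x_i' = x_i − (cap_i+1)): x_1 ≥ 7 gives C(3,2) = 3; x_2 ≥ 5 gives C(5,2) = 10; x_3 ≥ 3 gives C(7,2) = 21. Together 34.
Add back pairs where two caps are both exceeded: 0 + 0 + 1 = 1.
By inclusion–exclusion the count is 45 − 34 + 1 = 12.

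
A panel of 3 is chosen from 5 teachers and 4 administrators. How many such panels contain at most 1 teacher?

34

Split by how many teachers are chosen (0 through 1).
Sum: C(5,0)·C(4,3) + C(5,1)·C(4,2) = 4 + 30 = 34.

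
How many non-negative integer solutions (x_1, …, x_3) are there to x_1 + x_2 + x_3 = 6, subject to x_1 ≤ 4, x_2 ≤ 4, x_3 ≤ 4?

By stars and bars, unrestricted non-negative solutions to x_1+…+x_3 = 6 number C(6+2,2) = 28.
Subtract solutions that violate a single cap (substitute x_i' = x_i − (cap_i+1)): x_1 ≥ 5 gives C(3,2) = 3; x_2 ≥ 5 gives C(3,2) = 3; x_3 ≥ 5 gives C(3,2) = 3. Together 9.
No two caps can be exceeded simultaneously, so the pair terms are all 0.
By inclusion–exclusion the count is 28 − 9 + 0 = 19.

19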